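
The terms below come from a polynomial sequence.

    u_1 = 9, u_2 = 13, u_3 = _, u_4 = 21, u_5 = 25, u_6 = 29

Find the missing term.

Using the last 3 terms:
D1: 4  4
Constant first difference = 4.
Extend backward: 21 − 4 = 17

17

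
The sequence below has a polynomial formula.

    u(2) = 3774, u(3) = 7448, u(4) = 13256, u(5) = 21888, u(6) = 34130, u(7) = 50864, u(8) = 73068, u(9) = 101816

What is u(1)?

1640

D1: 3674  5808  8632  12242  16734  22204  28748
D2: 2134  2824  3610  4492  5470  6544
D3: 690  786  882  978  1074
D4: 96  96  96  96
The fourth differences are constant at 96.
Work back: 690 − 96 = 594;  2134 − 594 = 1540;  3674 − 1540 = 2134;  3774 − 2134 = 1640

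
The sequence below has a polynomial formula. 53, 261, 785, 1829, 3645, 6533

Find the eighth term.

16965

D1: 208, 524, 1044, 1816, 2888
D2: 316, 520, 772, 1072
D3: 204, 252, 300
D4: 48, 48
Constant fourth difference = 48, so extend:
300 + 48 = 348;  1072 + 348 = 1420;  2888 + 1420 = 4308;  6533 + 4308 = 10841
348 + 48 = 396;  1420 + 396 = 1816;  4308 + 1816 = 6124;  10841 + 6124 = 16965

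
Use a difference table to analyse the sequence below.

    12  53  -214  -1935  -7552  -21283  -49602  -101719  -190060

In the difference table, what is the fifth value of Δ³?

First differences: 41, -267, -1721, -5617, -13731, -28319, -52117, -88341
Second differences: -308, -1454, -3896, -8114, -14588, -23798, -36224
Third differences: -1146, -2442, -4218, -6474, -9210, -12426
Fourth differences: -1296, -1776, -2256, -2736, -3216
Fifth differences: -480, -480, -480, -480

-9210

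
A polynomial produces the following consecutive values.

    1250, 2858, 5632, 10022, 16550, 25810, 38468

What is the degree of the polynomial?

4

Δ: 1608, 2774, 4390, 6528, 9260, 12658
Δ²: 1166, 1616, 2138, 2732, 3398
Δ³: 450, 522, 594, 666
Δ⁴: 72, 72, 72
The fourth differences are constant, so the polynomial has degree 4.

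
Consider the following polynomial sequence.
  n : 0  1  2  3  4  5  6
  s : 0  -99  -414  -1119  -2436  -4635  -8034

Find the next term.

-12999

D1: -99  -315  -705  -1317  -2199  -3399
D2: -216  -390  -612  -882  -1200
D3: -174  -222  -270  -318
D4: -48  -48  -48
Fourth differences constant at -48.
-318 − 48 = -366;  -1200 − 366 = -1566;  -3399 − 1566 = -4965;  -8034 − 4965 = -12999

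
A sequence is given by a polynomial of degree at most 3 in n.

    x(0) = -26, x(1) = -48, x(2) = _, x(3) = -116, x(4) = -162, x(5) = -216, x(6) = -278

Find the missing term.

Using the last 4 terms:
-46, -54, -62
-8, -8
Constant second difference = -8.
Extend backward: -46 + 8 = -38;  -116 + 38 = -78

-78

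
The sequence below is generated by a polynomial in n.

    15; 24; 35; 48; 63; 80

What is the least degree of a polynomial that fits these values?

2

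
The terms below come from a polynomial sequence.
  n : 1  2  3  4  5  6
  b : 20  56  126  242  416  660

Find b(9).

1932

Δ: 36, 70, 116, 174, 244
Δ²: 34, 46, 58, 70
Δ³: 12, 12, 12
Third differences constant at 12.
70 + 12 = 82;  244 + 82 = 326;  660 + 326 = 986
82 + 12 = 94;  326 + 94 = 420;  986 + 420 = 1406
94 + 12 = 106;  420 + 106 = 526;  1406 + 526 = 1932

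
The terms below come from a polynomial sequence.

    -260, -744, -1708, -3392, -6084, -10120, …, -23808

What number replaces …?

Using the first 6 terms:
Δ: -484, -964, -1684, -2692, -4036
Δ²: -480, -720, -1008, -1344
Δ³: -240, -288, -336
Δ⁴: -48, -48
Constant fourth difference = -48.
Extend forward: -336 − 48 = -384;  -1344 − 384 = -1728;  -4036 − 1728 = -5764;  -10120 − 5764 = -15884

-15884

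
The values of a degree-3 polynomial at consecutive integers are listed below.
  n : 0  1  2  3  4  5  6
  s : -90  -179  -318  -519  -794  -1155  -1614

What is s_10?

-4670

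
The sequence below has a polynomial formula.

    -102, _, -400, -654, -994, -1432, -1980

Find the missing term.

Using the last 5 terms:
-254, -340, -438, -548
-86, -98, -110
-12, -12
Constant third difference = -12.
Extend backward: -86 + 12 = -74;  -254 + 74 = -180;  -400 + 180 = -220

-220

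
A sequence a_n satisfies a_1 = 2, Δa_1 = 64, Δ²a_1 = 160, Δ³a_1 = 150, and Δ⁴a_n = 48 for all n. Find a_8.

10740

Build the table forward from the leading diagonal:
Δ⁴: 48, 48, 48, 48, 48, 48, 48, 48
Δ³: 150, 198, 246, 294, 342, 390, 438, 486
Δ²: 160, 310, 508, 754, 1048, 1390, 1780, 2218
Δ: 64, 224, 534, 1042, 1796, 2844, 4234, 6014
a: 2, 66, 290, 824, 1866, 3662, 6506, 10740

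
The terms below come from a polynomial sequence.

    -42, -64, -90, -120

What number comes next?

D1: -22  -26  -30
D2: -4  -4
Second differences constant at -4.
-30 − 4 = -34;  -120 − 34 = -154

-154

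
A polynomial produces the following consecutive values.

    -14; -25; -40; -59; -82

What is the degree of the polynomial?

2

Δ: -11, -15, -19, -23
Δ²: -4, -4, -4
The second differences are constant, so the polynomial has degree 2.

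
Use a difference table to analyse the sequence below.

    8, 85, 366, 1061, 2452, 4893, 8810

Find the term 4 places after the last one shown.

First differences: 77, 281, 695, 1391, 2441, 3917
Second differences: 204, 414, 696, 1050, 1476
Third differences: 210, 282, 354, 426
Fourth differences: 72, 72, 72
Constant fourth difference = 72, so extend:
426 + 72 = 498;  1476 + 498 = 1974;  3917 + 1974 = 5891;  8810 + 5891 = 14701
498 + 72 = 570;  1974 + 570 = 2544;  5891 + 2544 = 8435;  14701 + 8435 = 23136
570 + 72 = 642;  2544 + 642 = 3186;  8435 + 3186 = 11621;  23136 + 11621 = 34757
642 + 72 = 714;  3186 + 714 = 3900;  11621 + 3900 = 15521;  34757 + 15521 = 50278

50278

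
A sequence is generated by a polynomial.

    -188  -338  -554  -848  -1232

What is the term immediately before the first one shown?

Δ: -150  -216  -294  -384
Δ²: -66  -78  -90
Δ³: -12  -12
The third differences are constant at -12.
Work back: -66 + 12 = -54;  -150 + 54 = -96;  -188 + 96 = -92

-92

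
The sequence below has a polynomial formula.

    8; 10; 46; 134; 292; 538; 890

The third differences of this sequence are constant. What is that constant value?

18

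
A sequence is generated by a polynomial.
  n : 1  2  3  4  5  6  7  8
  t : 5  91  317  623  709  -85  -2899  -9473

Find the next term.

First differences: 86  226  306  86  -794  -2814  -6574
Second differences: 140  80  -220  -880  -2020  -3760
Third differences: -60  -300  -660  -1140  -1740
Fourth differences: -240  -360  -480  -600
Fifth differences: -120  -120  -120
The fifth differences are constant (-120).
-600 − 120 = -720;  -1740 − 720 = -2460;  -3760 − 2460 = -6220;  -6574 − 6220 = -12794;  -9473 − 12794 = -22267

-22267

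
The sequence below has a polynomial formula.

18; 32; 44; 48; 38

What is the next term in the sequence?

8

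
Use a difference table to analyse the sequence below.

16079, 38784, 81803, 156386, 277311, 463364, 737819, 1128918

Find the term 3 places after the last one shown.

3369099

22705, 43019, 74583, 120925, 186053, 274455, 391099
20314, 31564, 46342, 65128, 88402, 116644
11250, 14778, 18786, 23274, 28242
3528, 4008, 4488, 4968
480, 480, 480
The fifth differences are constant (480).
4968 + 480 = 5448;  28242 + 5448 = 33690;  116644 + 33690 = 150334;  391099 + 150334 = 541433;  1128918 + 541433 = 1670351
5448 + 480 = 5928;  33690 + 5928 = 39618;  150334 + 39618 = 189952;  541433 + 189952 = 731385;  1670351 + 731385 = 2401736
5928 + 480 = 6408;  39618 + 6408 = 46026;  189952 + 46026 = 235978;  731385 + 235978 = 967363;  2401736 + 967363 = 3369099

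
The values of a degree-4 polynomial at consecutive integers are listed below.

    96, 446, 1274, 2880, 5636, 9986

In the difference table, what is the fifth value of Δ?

4350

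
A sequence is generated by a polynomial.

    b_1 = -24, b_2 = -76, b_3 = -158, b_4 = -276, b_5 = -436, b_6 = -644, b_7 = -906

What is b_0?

4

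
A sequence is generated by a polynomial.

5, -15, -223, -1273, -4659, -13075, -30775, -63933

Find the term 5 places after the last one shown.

-20  -208  -1050  -3386  -8416  -17700  -33158
-188  -842  -2336  -5030  -9284  -15458
-654  -1494  -2694  -4254  -6174
-840  -1200  -1560  -1920
-360  -360  -360
Constant fifth difference = -360, so extend:
-1920 − 360 = -2280;  -6174 − 2280 = -8454;  -15458 − 8454 = -23912;  -33158 − 23912 = -57070;  -63933 − 57070 = -121003
-2280 − 360 = -2640;  -8454 − 2640 = -11094;  -23912 − 11094 = -35006;  -57070 − 35006 = -92076;  -121003 − 92076 = -213079
-2640 − 360 = -3000;  -11094 − 3000 = -14094;  -35006 − 14094 = -49100;  -92076 − 49100 = -141176;  -213079 − 141176 = -354255
-3000 − 360 = -3360;  -14094 − 3360 = -17454;  -49100 − 17454 = -66554;  -141176 − 66554 = -207730;  -354255 − 207730 = -561985
-3360 − 360 = -3720;  -17454 − 3720 = -21174;  -66554 − 21174 = -87728;  -207730 − 87728 = -295458;  -561985 − 295458 = -857443

-857443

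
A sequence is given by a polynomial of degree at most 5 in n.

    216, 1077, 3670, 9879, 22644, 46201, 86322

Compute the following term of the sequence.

861, 2593, 6209, 12765, 23557, 40121
1732, 3616, 6556, 10792, 16564
1884, 2940, 4236, 5772
1056, 1296, 1536
240, 240
Constant fifth difference = 240, so extend:
1536 + 240 = 1776;  5772 + 1776 = 7548;  16564 + 7548 = 24112;  40121 + 24112 = 64233;  86322 + 64233 = 150555

150555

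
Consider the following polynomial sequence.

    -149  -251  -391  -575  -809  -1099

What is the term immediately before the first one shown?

D1: -102, -140, -184, -234, -290
D2: -38, -44, -50, -56
D3: -6, -6, -6
The third differences are constant at -6.
Work back: -38 + 6 = -32;  -102 + 32 = -70;  -149 + 70 = -79

-79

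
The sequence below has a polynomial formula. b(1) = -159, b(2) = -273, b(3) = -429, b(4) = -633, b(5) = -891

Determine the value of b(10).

-114, -156, -204, -258
-42, -48, -54
-6, -6
The third differences are constant (-6).
-54 − 6 = -60;  -258 − 60 = -318;  -891 − 318 = -1209
-60 − 6 = -66;  -318 − 66 = -384;  -1209 − 384 = -1593
-66 − 6 = -72;  -384 − 72 = -456;  -1593 − 456 = -2049
-72 − 6 = -78;  -456 − 78 = -534;  -2049 − 534 = -2583
-78 − 6 = -84;  -534 − 84 = -618;  -2583 − 618 = -3201

-3201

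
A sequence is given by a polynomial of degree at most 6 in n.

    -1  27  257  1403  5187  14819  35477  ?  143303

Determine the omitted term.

Using the first 7 terms:
First differences: 28  230  1146  3784  9632  20658
Second differences: 202  916  2638  5848  11026
Third differences: 714  1722  3210  5178
Fourth differences: 1008  1488  1968
Fifth differences: 480  480
Constant fifth difference = 480.
Extend forward: 1968 + 480 = 2448;  5178 + 2448 = 7626;  11026 + 7626 = 18652;  20658 + 18652 = 39310;  35477 + 39310 = 74787

74787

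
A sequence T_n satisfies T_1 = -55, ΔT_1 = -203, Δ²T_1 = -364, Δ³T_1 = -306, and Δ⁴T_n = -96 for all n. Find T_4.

Build the table forward from the leading diagonal:
Fourth differences: -96  -96  -96  -96
Third differences: -306  -402  -498  -594
Second differences: -364  -670  -1072  -1570
First differences: -203  -567  -1237  -2309
T: -55  -258  -825  -2062

-2062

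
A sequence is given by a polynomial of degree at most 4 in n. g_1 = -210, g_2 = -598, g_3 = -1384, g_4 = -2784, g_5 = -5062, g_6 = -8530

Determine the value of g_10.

First differences: -388  -786  -1400  -2278  -3468
Second differences: -398  -614  -878  -1190
Third differences: -216  -264  -312
Fourth differences: -48  -48
Constant fourth difference = -48, so extend:
-312 − 48 = -360;  -1190 − 360 = -1550;  -3468 − 1550 = -5018;  -8530 − 5018 = -13548
-360 − 48 = -408;  -1550 − 408 = -1958;  -5018 − 1958 = -6976;  -13548 − 6976 = -20524
-408 − 48 = -456;  -1958 − 456 = -2414;  -6976 − 2414 = -9390;  -20524 − 9390 = -29914
-456 − 48 = -504;  -2414 − 504 = -2918;  -9390 − 2918 = -12308;  -29914 − 12308 = -42222

-42222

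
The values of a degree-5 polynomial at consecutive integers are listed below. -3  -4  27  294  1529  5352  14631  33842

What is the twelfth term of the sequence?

-1 , 31 , 267 , 1235 , 3823 , 9279 , 19211
32 , 236 , 968 , 2588 , 5456 , 9932
204 , 732 , 1620 , 2868 , 4476
528 , 888 , 1248 , 1608
360 , 360 , 360
The fifth differences are constant (360).
1608 + 360 = 1968;  4476 + 1968 = 6444;  9932 + 6444 = 16376;  19211 + 16376 = 35587;  33842 + 35587 = 69429
1968 + 360 = 2328;  6444 + 2328 = 8772;  16376 + 8772 = 25148;  35587 + 25148 = 60735;  69429 + 60735 = 130164
2328 + 360 = 2688;  8772 + 2688 = 11460;  25148 + 11460 = 36608;  60735 + 36608 = 97343;  130164 + 97343 = 227507
2688 + 360 = 3048;  11460 + 3048 = 14508;  36608 + 14508 = 51116;  97343 + 51116 = 148459;  227507 + 148459 = 375966

375966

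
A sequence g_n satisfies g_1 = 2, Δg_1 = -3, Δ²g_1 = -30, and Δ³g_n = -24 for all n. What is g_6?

-553

Build the table forward from the leading diagonal:
Δ³: -24  -24  -24  -24  -24  -24
Δ²: -30  -54  -78  -102  -126  -150
Δ: -3  -33  -87  -165  -267  -393
g: 2  -1  -34  -121  -286  -553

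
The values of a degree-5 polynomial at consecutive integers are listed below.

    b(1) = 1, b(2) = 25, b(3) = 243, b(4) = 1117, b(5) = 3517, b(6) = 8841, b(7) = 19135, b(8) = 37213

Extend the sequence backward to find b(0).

D1: 24, 218, 874, 2400, 5324, 10294, 18078
D2: 194, 656, 1526, 2924, 4970, 7784
D3: 462, 870, 1398, 2046, 2814
D4: 408, 528, 648, 768
D5: 120, 120, 120
The fifth differences are constant at 120.
Work back: 408 − 120 = 288;  462 − 288 = 174;  194 − 174 = 20;  24 − 20 = 4;  1 − 4 = -3

-3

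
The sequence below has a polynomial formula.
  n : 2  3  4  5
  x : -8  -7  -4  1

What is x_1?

-7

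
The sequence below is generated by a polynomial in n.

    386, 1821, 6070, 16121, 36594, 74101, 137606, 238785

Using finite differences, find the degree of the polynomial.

5

1435, 4249, 10051, 20473, 37507, 63505, 101179
2814, 5802, 10422, 17034, 25998, 37674
2988, 4620, 6612, 8964, 11676
1632, 1992, 2352, 2712
360, 360, 360
The fifth differences are constant, so the polynomial has degree 5.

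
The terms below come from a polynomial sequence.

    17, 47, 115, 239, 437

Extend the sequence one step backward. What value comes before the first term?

7

Δ: 30, 68, 124, 198
Δ²: 38, 56, 74
Δ³: 18, 18
The third differences are constant at 18.
Work back: 38 − 18 = 20;  30 − 20 = 10;  17 − 10 = 7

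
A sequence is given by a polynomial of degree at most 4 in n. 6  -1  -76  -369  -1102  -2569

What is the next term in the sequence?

First differences: -7  -75  -293  -733  -1467
Second differences: -68  -218  -440  -734
Third differences: -150  -222  -294
Fourth differences: -72  -72
The fourth differences are constant (-72).
-294 − 72 = -366;  -734 − 366 = -1100;  -1467 − 1100 = -2567;  -2569 − 2567 = -5136

-5136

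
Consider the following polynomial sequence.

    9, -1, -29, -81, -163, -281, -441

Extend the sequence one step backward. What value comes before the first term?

D1: -10  -28  -52  -82  -118  -160
D2: -18  -24  -30  -36  -42
D3: -6  -6  -6  -6
The third differences are constant at -6.
Work back: -18 + 6 = -12;  -10 + 12 = 2;  9 − 2 = 7

7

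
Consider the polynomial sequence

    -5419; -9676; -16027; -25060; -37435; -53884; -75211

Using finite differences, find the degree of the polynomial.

4

First differences: -4257, -6351, -9033, -12375, -16449, -21327
Second differences: -2094, -2682, -3342, -4074, -4878
Third differences: -588, -660, -732, -804
Fourth differences: -72, -72, -72
The fourth differences are constant, so the polynomial has degree 4.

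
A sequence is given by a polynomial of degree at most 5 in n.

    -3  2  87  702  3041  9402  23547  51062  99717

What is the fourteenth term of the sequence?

D1: 5 , 85 , 615 , 2339 , 6361 , 14145 , 27515 , 48655
D2: 80 , 530 , 1724 , 4022 , 7784 , 13370 , 21140
D3: 450 , 1194 , 2298 , 3762 , 5586 , 7770
D4: 744 , 1104 , 1464 , 1824 , 2184
D5: 360 , 360 , 360 , 360
Constant fifth difference = 360, so extend:
2184 + 360 = 2544;  7770 + 2544 = 10314;  21140 + 10314 = 31454;  48655 + 31454 = 80109;  99717 + 80109 = 179826
2544 + 360 = 2904;  10314 + 2904 = 13218;  31454 + 13218 = 44672;  80109 + 44672 = 124781;  179826 + 124781 = 304607
2904 + 360 = 3264;  13218 + 3264 = 16482;  44672 + 16482 = 61154;  124781 + 61154 = 185935;  304607 + 185935 = 490542
3264 + 360 = 3624;  16482 + 3624 = 20106;  61154 + 20106 = 81260;  185935 + 81260 = 267195;  490542 + 267195 = 757737
3624 + 360 = 3984;  20106 + 3984 = 24090;  81260 + 24090 = 105350;  267195 + 105350 = 372545;  757737 + 372545 = 1130282

1130282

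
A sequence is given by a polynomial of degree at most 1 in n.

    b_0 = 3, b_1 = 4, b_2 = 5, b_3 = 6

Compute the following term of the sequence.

First differences: 1  1  1
First differences constant at 1.
6 + 1 = 7

7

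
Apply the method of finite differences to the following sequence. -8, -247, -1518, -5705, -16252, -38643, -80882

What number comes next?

D1: -239, -1271, -4187, -10547, -22391, -42239
D2: -1032, -2916, -6360, -11844, -19848
D3: -1884, -3444, -5484, -8004
D4: -1560, -2040, -2520
D5: -480, -480
Fifth differences constant at -480.
-2520 − 480 = -3000;  -8004 − 3000 = -11004;  -19848 − 11004 = -30852;  -42239 − 30852 = -73091;  -80882 − 73091 = -153973

-153973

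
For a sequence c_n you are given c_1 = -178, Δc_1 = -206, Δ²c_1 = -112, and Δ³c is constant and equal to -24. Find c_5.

-1770

Build the table forward from the leading diagonal:
Third differences: -24  -24  -24  -24  -24
Second differences: -112  -136  -160  -184  -208
First differences: -206  -318  -454  -614  -798
c: -178  -384  -702  -1156  -1770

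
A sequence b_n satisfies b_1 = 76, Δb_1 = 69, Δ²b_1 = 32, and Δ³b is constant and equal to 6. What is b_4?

Build the table forward from the leading diagonal:
Δ³: 6, 6, 6, 6
Δ²: 32, 38, 44, 50
Δ: 69, 101, 139, 183
b: 76, 145, 246, 385

385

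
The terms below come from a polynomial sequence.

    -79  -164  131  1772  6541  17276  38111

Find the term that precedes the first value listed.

D1: -85  295  1641  4769  10735  20835
D2: 380  1346  3128  5966  10100
D3: 966  1782  2838  4134
D4: 816  1056  1296
D5: 240  240
The fifth differences are constant at 240.
Work back: 816 − 240 = 576;  966 − 576 = 390;  380 − 390 = -10;  -85 + 10 = -75;  -79 + 75 = -4

-4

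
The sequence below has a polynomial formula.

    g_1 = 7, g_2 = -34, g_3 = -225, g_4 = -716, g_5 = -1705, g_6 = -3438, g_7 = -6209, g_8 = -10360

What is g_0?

-41, -191, -491, -989, -1733, -2771, -4151
-150, -300, -498, -744, -1038, -1380
-150, -198, -246, -294, -342
-48, -48, -48, -48
The fourth differences are constant at -48.
Work back: -150 + 48 = -102;  -150 + 102 = -48;  -41 + 48 = 7;  7 − 7 = 0

0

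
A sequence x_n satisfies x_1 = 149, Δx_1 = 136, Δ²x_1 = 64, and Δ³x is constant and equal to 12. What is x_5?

1125

Build the table forward from the leading diagonal:
Third differences: 12, 12, 12, 12, 12
Second differences: 64, 76, 88, 100, 112
First differences: 136, 200, 276, 364, 464
x: 149, 285, 485, 761, 1125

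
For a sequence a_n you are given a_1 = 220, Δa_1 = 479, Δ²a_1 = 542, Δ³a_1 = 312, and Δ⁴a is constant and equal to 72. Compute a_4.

Build the table forward from the leading diagonal:
Δ⁴: 72, 72, 72, 72
Δ³: 312, 384, 456, 528
Δ²: 542, 854, 1238, 1694
Δ: 479, 1021, 1875, 3113
a: 220, 699, 1720, 3595

3595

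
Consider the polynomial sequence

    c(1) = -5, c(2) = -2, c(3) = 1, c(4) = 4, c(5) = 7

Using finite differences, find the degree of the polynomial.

1

3, 3, 3, 3
The first differences are constant, so the polynomial has degree 1.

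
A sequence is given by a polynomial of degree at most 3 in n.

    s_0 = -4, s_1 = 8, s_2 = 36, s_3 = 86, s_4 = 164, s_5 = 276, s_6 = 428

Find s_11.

1998

First differences: 12  28  50  78  112  152
Second differences: 16  22  28  34  40
Third differences: 6  6  6  6
The third differences are constant (6).
40 + 6 = 46;  152 + 46 = 198;  428 + 198 = 626
46 + 6 = 52;  198 + 52 = 250;  626 + 250 = 876
52 + 6 = 58;  250 + 58 = 308;  876 + 308 = 1184
58 + 6 = 64;  308 + 64 = 372;  1184 + 372 = 1556
64 + 6 = 70;  372 + 70 = 442;  1556 + 442 = 1998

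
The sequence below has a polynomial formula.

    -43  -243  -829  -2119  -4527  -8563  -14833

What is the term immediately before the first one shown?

-7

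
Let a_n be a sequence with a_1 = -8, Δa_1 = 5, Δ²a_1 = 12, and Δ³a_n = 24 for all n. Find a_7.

Build the table forward from the leading diagonal:
Third differences: 24  24  24  24  24  24  24
Second differences: 12  36  60  84  108  132  156
First differences: 5  17  53  113  197  305  437
a: -8  -3  14  67  180  377  682

682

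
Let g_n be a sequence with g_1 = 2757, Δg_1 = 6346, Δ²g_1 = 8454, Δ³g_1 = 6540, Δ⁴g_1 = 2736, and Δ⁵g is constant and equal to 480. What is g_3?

23903

Build the table forward from the leading diagonal:
Fifth differences: 480, 480, 480
Fourth differences: 2736, 3216, 3696
Third differences: 6540, 9276, 12492
Second differences: 8454, 14994, 24270
First differences: 6346, 14800, 29794
g: 2757, 9103, 23903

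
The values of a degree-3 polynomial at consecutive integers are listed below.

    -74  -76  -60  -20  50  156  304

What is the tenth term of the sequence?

1060

Δ: -2, 16, 40, 70, 106, 148
Δ²: 18, 24, 30, 36, 42
Δ³: 6, 6, 6, 6
The third differences are constant (6).
42 + 6 = 48;  148 + 48 = 196;  304 + 196 = 500
48 + 6 = 54;  196 + 54 = 250;  500 + 250 = 750
54 + 6 = 60;  250 + 60 = 310;  750 + 310 = 1060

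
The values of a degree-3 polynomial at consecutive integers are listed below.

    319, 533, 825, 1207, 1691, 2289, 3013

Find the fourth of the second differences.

D1: 214, 292, 382, 484, 598, 724
D2: 78, 90, 102, 114, 126
D3: 12, 12, 12, 12

114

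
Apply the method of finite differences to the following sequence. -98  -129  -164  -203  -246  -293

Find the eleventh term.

Δ: -31, -35, -39, -43, -47
Δ²: -4, -4, -4, -4
The second differences are constant (-4).
-47 − 4 = -51;  -293 − 51 = -344
-51 − 4 = -55;  -344 − 55 = -399
-55 − 4 = -59;  -399 − 59 = -458
-59 − 4 = -63;  -458 − 63 = -521
-63 − 4 = -67;  -521 − 67 = -588

-588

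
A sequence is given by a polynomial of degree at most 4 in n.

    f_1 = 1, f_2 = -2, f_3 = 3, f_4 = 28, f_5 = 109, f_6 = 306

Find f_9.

2553

-3 , 5 , 25 , 81 , 197
8 , 20 , 56 , 116
12 , 36 , 60
24 , 24
Fourth differences constant at 24.
60 + 24 = 84;  116 + 84 = 200;  197 + 200 = 397;  306 + 397 = 703
84 + 24 = 108;  200 + 108 = 308;  397 + 308 = 705;  703 + 705 = 1408
108 + 24 = 132;  308 + 132 = 440;  705 + 440 = 1145;  1408 + 1145 = 2553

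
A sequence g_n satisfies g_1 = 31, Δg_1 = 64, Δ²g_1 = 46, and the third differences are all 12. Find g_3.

205

Build the table forward from the leading diagonal:
Δ³: 12  12  12
Δ²: 46  58  70
Δ: 64  110  168
g: 31  95  205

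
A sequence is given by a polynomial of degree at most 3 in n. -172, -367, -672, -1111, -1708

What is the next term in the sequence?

-2487

First differences: -195, -305, -439, -597
Second differences: -110, -134, -158
Third differences: -24, -24
Constant third difference = -24, so extend:
-158 − 24 = -182;  -597 − 182 = -779;  -1708 − 779 = -2487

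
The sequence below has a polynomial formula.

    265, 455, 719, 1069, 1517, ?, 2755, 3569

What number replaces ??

2075

Using the first 5 terms:
First differences: 190, 264, 350, 448
Second differences: 74, 86, 98
Third differences: 12, 12
Constant third difference = 12.
Extend forward: 98 + 12 = 110;  448 + 110 = 558;  1517 + 558 = 2075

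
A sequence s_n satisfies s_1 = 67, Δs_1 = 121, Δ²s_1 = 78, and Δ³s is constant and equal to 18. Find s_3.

Build the table forward from the leading diagonal:
D3: 18, 18, 18
D2: 78, 96, 114
D1: 121, 199, 295
s: 67, 188, 387

387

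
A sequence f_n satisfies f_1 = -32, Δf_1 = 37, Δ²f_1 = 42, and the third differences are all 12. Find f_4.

217

Build the table forward from the leading diagonal:
D3: 12  12  12  12
D2: 42  54  66  78
D1: 37  79  133  199
f: -32  5  84  217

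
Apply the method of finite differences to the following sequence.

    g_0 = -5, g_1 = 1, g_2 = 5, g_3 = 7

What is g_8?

Δ: 6  4  2
Δ²: -2  -2
Second differences constant at -2.
2 − 2 = 0;  7 + 0 = 7
0 − 2 = -2;  7 − 2 = 5
-2 − 2 = -4;  5 − 4 = 1
-4 − 2 = -6;  1 − 6 = -5
-6 − 2 = -8;  -5 − 8 = -13

-13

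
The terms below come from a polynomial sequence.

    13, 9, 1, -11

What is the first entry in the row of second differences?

D1: -4, -8, -12
D2: -4, -4

-4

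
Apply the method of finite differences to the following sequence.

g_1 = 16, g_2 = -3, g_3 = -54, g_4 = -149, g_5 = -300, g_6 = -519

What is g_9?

D1: -19, -51, -95, -151, -219
D2: -32, -44, -56, -68
D3: -12, -12, -12
The third differences are constant (-12).
-68 − 12 = -80;  -219 − 80 = -299;  -519 − 299 = -818
-80 − 12 = -92;  -299 − 92 = -391;  -818 − 391 = -1209
-92 − 12 = -104;  -391 − 104 = -495;  -1209 − 495 = -1704

-1704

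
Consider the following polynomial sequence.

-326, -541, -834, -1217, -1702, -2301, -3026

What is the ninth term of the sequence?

-4902

First differences: -215  -293  -383  -485  -599  -725
Second differences: -78  -90  -102  -114  -126
Third differences: -12  -12  -12  -12
The third differences are constant (-12).
-126 − 12 = -138;  -725 − 138 = -863;  -3026 − 863 = -3889
-138 − 12 = -150;  -863 − 150 = -1013;  -3889 − 1013 = -4902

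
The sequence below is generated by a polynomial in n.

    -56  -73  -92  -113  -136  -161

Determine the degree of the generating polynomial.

2

Δ: -17, -19, -21, -23, -25
Δ²: -2, -2, -2, -2
The second differences are constant, so the polynomial has degree 2.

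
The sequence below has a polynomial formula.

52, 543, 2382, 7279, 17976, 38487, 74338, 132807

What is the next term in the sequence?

223164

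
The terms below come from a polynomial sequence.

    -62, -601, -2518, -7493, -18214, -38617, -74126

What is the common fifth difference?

D1: -539, -1917, -4975, -10721, -20403, -35509
D2: -1378, -3058, -5746, -9682, -15106
D3: -1680, -2688, -3936, -5424
D4: -1008, -1248, -1488
D5: -240, -240

-240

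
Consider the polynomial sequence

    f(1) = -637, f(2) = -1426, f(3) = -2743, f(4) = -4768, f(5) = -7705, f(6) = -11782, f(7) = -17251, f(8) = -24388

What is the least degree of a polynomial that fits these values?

4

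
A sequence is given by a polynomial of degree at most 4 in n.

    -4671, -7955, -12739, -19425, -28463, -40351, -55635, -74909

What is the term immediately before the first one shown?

-2533

-3284, -4784, -6686, -9038, -11888, -15284, -19274
-1500, -1902, -2352, -2850, -3396, -3990
-402, -450, -498, -546, -594
-48, -48, -48, -48
The fourth differences are constant at -48.
Work back: -402 + 48 = -354;  -1500 + 354 = -1146;  -3284 + 1146 = -2138;  -4671 + 2138 = -2533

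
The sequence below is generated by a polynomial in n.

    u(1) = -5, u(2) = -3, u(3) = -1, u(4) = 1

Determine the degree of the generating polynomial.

1

Δ: 2, 2, 2
The first differences are constant, so the polynomial has degree 1.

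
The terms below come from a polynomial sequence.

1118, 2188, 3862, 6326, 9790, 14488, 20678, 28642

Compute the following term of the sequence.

First differences: 1070, 1674, 2464, 3464, 4698, 6190, 7964
Second differences: 604, 790, 1000, 1234, 1492, 1774
Third differences: 186, 210, 234, 258, 282
Fourth differences: 24, 24, 24, 24
Constant fourth difference = 24, so extend:
282 + 24 = 306;  1774 + 306 = 2080;  7964 + 2080 = 10044;  28642 + 10044 = 38686

38686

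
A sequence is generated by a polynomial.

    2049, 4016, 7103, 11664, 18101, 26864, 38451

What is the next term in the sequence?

1967, 3087, 4561, 6437, 8763, 11587
1120, 1474, 1876, 2326, 2824
354, 402, 450, 498
48, 48, 48
Fourth differences constant at 48.
498 + 48 = 546;  2824 + 546 = 3370;  11587 + 3370 = 14957;  38451 + 14957 = 53408

53408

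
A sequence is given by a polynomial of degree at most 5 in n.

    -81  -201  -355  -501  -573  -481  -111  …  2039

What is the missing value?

675

Using the first 7 terms:
D1: -120, -154, -146, -72, 92, 370
D2: -34, 8, 74, 164, 278
D3: 42, 66, 90, 114
D4: 24, 24, 24
Constant fourth difference = 24.
Extend forward: 114 + 24 = 138;  278 + 138 = 416;  370 + 416 = 786;  -111 + 786 = 675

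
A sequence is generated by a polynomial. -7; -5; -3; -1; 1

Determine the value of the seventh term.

2 , 2 , 2 , 2
The first differences are constant (2).
1 + 2 = 3
3 + 2 = 5

5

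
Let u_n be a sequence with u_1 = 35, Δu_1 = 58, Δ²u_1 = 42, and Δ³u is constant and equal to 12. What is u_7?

Build the table forward from the leading diagonal:
Δ³: 12, 12, 12, 12, 12, 12, 12
Δ²: 42, 54, 66, 78, 90, 102, 114
Δ: 58, 100, 154, 220, 298, 388, 490
u: 35, 93, 193, 347, 567, 865, 1253

1253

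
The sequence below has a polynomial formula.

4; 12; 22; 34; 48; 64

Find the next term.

82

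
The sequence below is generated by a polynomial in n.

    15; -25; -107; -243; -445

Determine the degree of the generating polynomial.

D1: -40, -82, -136, -202
D2: -42, -54, -66
D3: -12, -12
The third differences are constant, so the polynomial has degree 3.

3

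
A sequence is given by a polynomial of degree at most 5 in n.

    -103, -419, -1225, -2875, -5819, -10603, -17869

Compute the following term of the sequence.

-28355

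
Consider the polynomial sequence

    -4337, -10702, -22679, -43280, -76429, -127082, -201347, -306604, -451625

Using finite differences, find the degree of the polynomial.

First differences: -6365, -11977, -20601, -33149, -50653, -74265, -105257, -145021
Second differences: -5612, -8624, -12548, -17504, -23612, -30992, -39764
Third differences: -3012, -3924, -4956, -6108, -7380, -8772
Fourth differences: -912, -1032, -1152, -1272, -1392
Fifth differences: -120, -120, -120, -120
The fifth differences are constant, so the polynomial has degree 5.

5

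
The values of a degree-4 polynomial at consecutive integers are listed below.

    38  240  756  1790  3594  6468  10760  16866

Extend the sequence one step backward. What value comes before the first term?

-6

First differences: 202, 516, 1034, 1804, 2874, 4292, 6106
Second differences: 314, 518, 770, 1070, 1418, 1814
Third differences: 204, 252, 300, 348, 396
Fourth differences: 48, 48, 48, 48
The fourth differences are constant at 48.
Work back: 204 − 48 = 156;  314 − 156 = 158;  202 − 158 = 44;  38 − 44 = -6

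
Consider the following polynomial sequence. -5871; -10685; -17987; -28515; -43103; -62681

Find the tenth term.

-4814, -7302, -10528, -14588, -19578
-2488, -3226, -4060, -4990
-738, -834, -930
-96, -96
The fourth differences are constant (-96).
-930 − 96 = -1026;  -4990 − 1026 = -6016;  -19578 − 6016 = -25594;  -62681 − 25594 = -88275
-1026 − 96 = -1122;  -6016 − 1122 = -7138;  -25594 − 7138 = -32732;  -88275 − 32732 = -121007
-1122 − 96 = -1218;  -7138 − 1218 = -8356;  -32732 − 8356 = -41088;  -121007 − 41088 = -162095
-1218 − 96 = -1314;  -8356 − 1314 = -9670;  -41088 − 9670 = -50758;  -162095 − 50758 = -212853

-212853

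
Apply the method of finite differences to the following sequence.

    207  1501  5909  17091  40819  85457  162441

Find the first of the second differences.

Δ: 1294, 4408, 11182, 23728, 44638, 76984
Δ²: 3114, 6774, 12546, 20910, 32346
Δ³: 3660, 5772, 8364, 11436
Δ⁴: 2112, 2592, 3072
Δ⁵: 480, 480

3114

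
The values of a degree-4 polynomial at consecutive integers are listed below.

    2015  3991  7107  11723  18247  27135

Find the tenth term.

97127

Δ: 1976 , 3116 , 4616 , 6524 , 8888
Δ²: 1140 , 1500 , 1908 , 2364
Δ³: 360 , 408 , 456
Δ⁴: 48 , 48
Fourth differences constant at 48.
456 + 48 = 504;  2364 + 504 = 2868;  8888 + 2868 = 11756;  27135 + 11756 = 38891
504 + 48 = 552;  2868 + 552 = 3420;  11756 + 3420 = 15176;  38891 + 15176 = 54067
552 + 48 = 600;  3420 + 600 = 4020;  15176 + 4020 = 19196;  54067 + 19196 = 73263
600 + 48 = 648;  4020 + 648 = 4668;  19196 + 4668 = 23864;  73263 + 23864 = 97127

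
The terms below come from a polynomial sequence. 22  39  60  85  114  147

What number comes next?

184

17, 21, 25, 29, 33
4, 4, 4, 4
Second differences constant at 4.
33 + 4 = 37;  147 + 37 = 184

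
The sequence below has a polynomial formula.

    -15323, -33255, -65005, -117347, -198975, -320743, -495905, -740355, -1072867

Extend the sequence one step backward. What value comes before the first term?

-6115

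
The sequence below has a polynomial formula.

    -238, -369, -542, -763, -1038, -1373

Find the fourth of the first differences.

First differences: -131, -173, -221, -275, -335
Second differences: -42, -48, -54, -60
Third differences: -6, -6, -6

-275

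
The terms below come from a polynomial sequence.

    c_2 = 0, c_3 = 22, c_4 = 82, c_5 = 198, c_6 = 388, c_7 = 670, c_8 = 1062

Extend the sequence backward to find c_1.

-2

First differences: 22, 60, 116, 190, 282, 392
Second differences: 38, 56, 74, 92, 110
Third differences: 18, 18, 18, 18
The third differences are constant at 18.
Work back: 38 − 18 = 20;  22 − 20 = 2;  0 − 2 = -2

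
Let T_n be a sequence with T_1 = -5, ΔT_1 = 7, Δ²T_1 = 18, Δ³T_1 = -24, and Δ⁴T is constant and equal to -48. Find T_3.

27

Build the table forward from the leading diagonal:
Δ⁴: -48  -48  -48
Δ³: -24  -72  -120
Δ²: 18  -6  -78
Δ: 7  25  19
T: -5  2  27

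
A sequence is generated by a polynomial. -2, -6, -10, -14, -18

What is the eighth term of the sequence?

D1: -4, -4, -4, -4
First differences constant at -4.
-18 − 4 = -22
-22 − 4 = -26
-26 − 4 = -30

-30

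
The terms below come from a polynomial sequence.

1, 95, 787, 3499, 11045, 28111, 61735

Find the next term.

94 , 692 , 2712 , 7546 , 17066 , 33624
598 , 2020 , 4834 , 9520 , 16558
1422 , 2814 , 4686 , 7038
1392 , 1872 , 2352
480 , 480
Constant fifth difference = 480, so extend:
2352 + 480 = 2832;  7038 + 2832 = 9870;  16558 + 9870 = 26428;  33624 + 26428 = 60052;  61735 + 60052 = 121787

121787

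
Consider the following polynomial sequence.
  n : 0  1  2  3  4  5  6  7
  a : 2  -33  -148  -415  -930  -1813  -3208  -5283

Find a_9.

D1: -35, -115, -267, -515, -883, -1395, -2075
D2: -80, -152, -248, -368, -512, -680
D3: -72, -96, -120, -144, -168
D4: -24, -24, -24, -24
The fourth differences are constant (-24).
-168 − 24 = -192;  -680 − 192 = -872;  -2075 − 872 = -2947;  -5283 − 2947 = -8230
-192 − 24 = -216;  -872 − 216 = -1088;  -2947 − 1088 = -4035;  -8230 − 4035 = -12265

-12265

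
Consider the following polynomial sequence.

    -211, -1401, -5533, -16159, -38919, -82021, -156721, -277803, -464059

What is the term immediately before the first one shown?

-19

Δ: -1190, -4132, -10626, -22760, -43102, -74700, -121082, -186256
Δ²: -2942, -6494, -12134, -20342, -31598, -46382, -65174
Δ³: -3552, -5640, -8208, -11256, -14784, -18792
Δ⁴: -2088, -2568, -3048, -3528, -4008
Δ⁵: -480, -480, -480, -480
The fifth differences are constant at -480.
Work back: -2088 + 480 = -1608;  -3552 + 1608 = -1944;  -2942 + 1944 = -998;  -1190 + 998 = -192;  -211 + 192 = -19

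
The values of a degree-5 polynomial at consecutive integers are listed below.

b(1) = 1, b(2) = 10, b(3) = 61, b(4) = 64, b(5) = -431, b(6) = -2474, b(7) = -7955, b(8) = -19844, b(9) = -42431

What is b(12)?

D1: 9 , 51 , 3 , -495 , -2043 , -5481 , -11889 , -22587
D2: 42 , -48 , -498 , -1548 , -3438 , -6408 , -10698
D3: -90 , -450 , -1050 , -1890 , -2970 , -4290
D4: -360 , -600 , -840 , -1080 , -1320
D5: -240 , -240 , -240 , -240
Fifth differences constant at -240.
-1320 − 240 = -1560;  -4290 − 1560 = -5850;  -10698 − 5850 = -16548;  -22587 − 16548 = -39135;  -42431 − 39135 = -81566
-1560 − 240 = -1800;  -5850 − 1800 = -7650;  -16548 − 7650 = -24198;  -39135 − 24198 = -63333;  -81566 − 63333 = -144899
-1800 − 240 = -2040;  -7650 − 2040 = -9690;  -24198 − 9690 = -33888;  -63333 − 33888 = -97221;  -144899 − 97221 = -242120

-242120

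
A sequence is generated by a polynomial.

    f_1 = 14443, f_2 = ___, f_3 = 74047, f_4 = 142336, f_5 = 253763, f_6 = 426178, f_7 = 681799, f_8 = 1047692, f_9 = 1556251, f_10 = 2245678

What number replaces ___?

34934

Using the last 8 terms:
First differences: 68289, 111427, 172415, 255621, 365893, 508559, 689427
Second differences: 43138, 60988, 83206, 110272, 142666, 180868
Third differences: 17850, 22218, 27066, 32394, 38202
Fourth differences: 4368, 4848, 5328, 5808
Fifth differences: 480, 480, 480
Constant fifth difference = 480.
Extend backward: 4368 − 480 = 3888;  17850 − 3888 = 13962;  43138 − 13962 = 29176;  68289 − 29176 = 39113;  74047 − 39113 = 34934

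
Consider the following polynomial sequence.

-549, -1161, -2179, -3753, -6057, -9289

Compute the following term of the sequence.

-13671

-612  -1018  -1574  -2304  -3232
-406  -556  -730  -928
-150  -174  -198
-24  -24
Fourth differences constant at -24.
-198 − 24 = -222;  -928 − 222 = -1150;  -3232 − 1150 = -4382;  -9289 − 4382 = -13671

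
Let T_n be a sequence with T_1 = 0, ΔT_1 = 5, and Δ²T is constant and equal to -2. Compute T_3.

Build the table forward from the leading diagonal:
Δ²: -2  -2  -2
Δ: 5  3  1
T: 0  5  8

8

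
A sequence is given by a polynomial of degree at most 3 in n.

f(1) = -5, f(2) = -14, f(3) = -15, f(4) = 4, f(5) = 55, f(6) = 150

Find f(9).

D1: -9  -1  19  51  95
D2: 8  20  32  44
D3: 12  12  12
Third differences constant at 12.
44 + 12 = 56;  95 + 56 = 151;  150 + 151 = 301
56 + 12 = 68;  151 + 68 = 219;  301 + 219 = 520
68 + 12 = 80;  219 + 80 = 299;  520 + 299 = 819

819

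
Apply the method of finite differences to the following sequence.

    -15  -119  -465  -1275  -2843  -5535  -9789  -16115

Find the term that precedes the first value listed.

-3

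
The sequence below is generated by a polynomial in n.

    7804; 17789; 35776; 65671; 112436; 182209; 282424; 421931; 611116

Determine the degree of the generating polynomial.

9985, 17987, 29895, 46765, 69773, 100215, 139507, 189185
8002, 11908, 16870, 23008, 30442, 39292, 49678
3906, 4962, 6138, 7434, 8850, 10386
1056, 1176, 1296, 1416, 1536
120, 120, 120, 120
The fifth differences are constant, so the polynomial has degree 5.

5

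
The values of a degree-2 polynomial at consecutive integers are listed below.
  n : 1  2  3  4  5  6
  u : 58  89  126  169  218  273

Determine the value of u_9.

474

First differences: 31, 37, 43, 49, 55
Second differences: 6, 6, 6, 6
The second differences are constant (6).
55 + 6 = 61;  273 + 61 = 334
61 + 6 = 67;  334 + 67 = 401
67 + 6 = 73;  401 + 73 = 474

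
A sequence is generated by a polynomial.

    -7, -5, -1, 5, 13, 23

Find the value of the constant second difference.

D1: 2, 4, 6, 8, 10
D2: 2, 2, 2, 2

2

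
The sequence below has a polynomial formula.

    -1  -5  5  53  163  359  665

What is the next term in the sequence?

Δ: -4  10  48  110  196  306
Δ²: 14  38  62  86  110
Δ³: 24  24  24  24
The third differences are constant (24).
110 + 24 = 134;  306 + 134 = 440;  665 + 440 = 1105

1105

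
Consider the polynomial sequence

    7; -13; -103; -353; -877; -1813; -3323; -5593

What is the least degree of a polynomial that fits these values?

4

D1: -20, -90, -250, -524, -936, -1510, -2270
D2: -70, -160, -274, -412, -574, -760
D3: -90, -114, -138, -162, -186
D4: -24, -24, -24, -24
The fourth differences are constant, so the polynomial has degree 4.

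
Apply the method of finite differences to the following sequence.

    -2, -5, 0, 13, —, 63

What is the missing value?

34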